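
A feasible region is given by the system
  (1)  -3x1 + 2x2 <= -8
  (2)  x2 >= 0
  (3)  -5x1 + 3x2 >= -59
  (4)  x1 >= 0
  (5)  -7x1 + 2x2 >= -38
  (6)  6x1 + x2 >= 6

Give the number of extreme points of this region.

The feasible vertices (each the meet of two boundaries and inside every other half-plane) are:
  (8/3, 0)
  (15/2, 29/4)
  (38/7, 0)

3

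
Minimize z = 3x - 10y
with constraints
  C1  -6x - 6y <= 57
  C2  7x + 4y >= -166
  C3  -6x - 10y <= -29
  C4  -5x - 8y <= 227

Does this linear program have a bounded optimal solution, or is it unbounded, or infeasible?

unbounded

From the feasible point (-128/3, 199/6), moving in the direction (-4, 7) keeps every constraint satisfied while z decreases without bound.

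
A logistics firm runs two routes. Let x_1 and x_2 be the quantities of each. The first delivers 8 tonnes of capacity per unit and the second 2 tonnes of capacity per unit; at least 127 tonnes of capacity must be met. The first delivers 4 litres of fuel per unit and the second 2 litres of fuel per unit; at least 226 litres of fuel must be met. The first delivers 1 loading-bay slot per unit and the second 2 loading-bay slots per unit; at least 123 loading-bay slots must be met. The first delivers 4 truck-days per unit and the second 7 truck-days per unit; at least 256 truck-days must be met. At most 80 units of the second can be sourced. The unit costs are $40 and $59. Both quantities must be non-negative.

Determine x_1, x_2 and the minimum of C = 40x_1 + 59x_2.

Extreme points and C = 40x_1 + 59x_2:
  (123, 0) → C = 4920
  (103/3, 133/3) → C = 3989
  (33/2, 80) → C = 5380
The feasible region is unbounded (it extends along (1, 0)), but C strictly increases along every unbounded feasible direction, so there is no improving ray and the minimum is attained at a vertex.

The binding constraints are 4x_1 + 2x_2 = 226 and x_1 + 2x_2 = 123.
Solving simultaneously gives x_1 = 103/3, x_2 = 133/3.

x_1 = 103/3, x_2 = 133/3, minimum C = 3989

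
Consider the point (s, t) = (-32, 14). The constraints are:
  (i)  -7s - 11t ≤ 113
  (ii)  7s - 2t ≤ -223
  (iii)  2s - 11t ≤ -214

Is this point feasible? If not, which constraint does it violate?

feasible

(i): 70 ≤ 113 ✓
(ii): -252 ≤ -223 ✓
(iii): -218 ≤ -214 ✓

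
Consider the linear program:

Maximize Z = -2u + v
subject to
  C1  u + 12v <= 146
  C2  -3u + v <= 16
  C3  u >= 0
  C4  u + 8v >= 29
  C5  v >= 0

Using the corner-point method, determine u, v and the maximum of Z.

u = 0, v = 73/6, maximum Z = 73/6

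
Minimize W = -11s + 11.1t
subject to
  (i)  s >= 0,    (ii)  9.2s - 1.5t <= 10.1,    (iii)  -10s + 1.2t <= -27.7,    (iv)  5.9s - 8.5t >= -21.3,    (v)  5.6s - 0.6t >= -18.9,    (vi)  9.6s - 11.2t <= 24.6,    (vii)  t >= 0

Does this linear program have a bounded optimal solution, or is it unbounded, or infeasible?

The boundaries s = 0 and 5.9s - 8.5t = -21.3 meet at (0, 213/85), but that point violates -10s + 1.2t ≤ -27.7. Every candidate vertex is excluded by some other constraint, so the feasible region is empty.

infeasible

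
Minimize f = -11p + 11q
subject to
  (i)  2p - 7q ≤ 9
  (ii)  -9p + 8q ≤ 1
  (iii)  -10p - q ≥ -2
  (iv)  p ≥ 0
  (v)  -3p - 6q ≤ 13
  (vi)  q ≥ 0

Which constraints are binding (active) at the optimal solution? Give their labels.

Vertices and f = -11p + 11q:
  (15/89, 28/89) → f = 143/89
  (0, 1/8) → f = 11/8
  (1/5, 0) → f = -11/5
  (0, 0) → f = 0

The minimum is at (1/5, 0). Substituting into each constraint, equality holds for (iii) and (vi); the remaining constraints have slack.

(iii) and (vi)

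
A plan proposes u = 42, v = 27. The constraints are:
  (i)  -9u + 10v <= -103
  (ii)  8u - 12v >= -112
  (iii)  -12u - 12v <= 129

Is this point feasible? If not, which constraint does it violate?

feasible

(i): -108 ≤ -103 ✓
(ii): 12 ≥ -112 ✓
(iii): -828 ≤ 129 ✓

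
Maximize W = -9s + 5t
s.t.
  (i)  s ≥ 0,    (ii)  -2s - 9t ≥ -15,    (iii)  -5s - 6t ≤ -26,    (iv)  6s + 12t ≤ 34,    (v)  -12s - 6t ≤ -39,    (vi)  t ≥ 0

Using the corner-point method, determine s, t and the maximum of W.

s = 9/2, t = 7/12, maximum W = -451/12

Feasible corners and W = -9s + 5t:
  (9/2, 7/12) → W = -451/12
  (26/5, 0) → W = -234/5
  (17/3, 0) → W = -51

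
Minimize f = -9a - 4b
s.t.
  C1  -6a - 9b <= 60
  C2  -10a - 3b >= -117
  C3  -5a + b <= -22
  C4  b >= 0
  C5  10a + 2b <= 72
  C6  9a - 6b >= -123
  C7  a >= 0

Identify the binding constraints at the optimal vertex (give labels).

C3 and C5

Feasible corners and f = -9a - 4b:
  (22/5, 0) → f = -198/5
  (29/5, 7) → f = -401/5
  (36/5, 0) → f = -324/5

The minimum is at (29/5, 7). Substituting into each constraint, equality holds for C3 and C5; the remaining constraints have slack.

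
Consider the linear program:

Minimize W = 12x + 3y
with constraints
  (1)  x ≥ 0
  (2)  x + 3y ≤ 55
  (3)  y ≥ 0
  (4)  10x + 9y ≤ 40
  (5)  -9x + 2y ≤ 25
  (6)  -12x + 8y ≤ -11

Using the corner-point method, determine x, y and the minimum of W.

x = 11/12, y = 0, minimum W = 11

Feasible corners and W = 12x + 3y:
  (4, 0) → W = 48
  (11/12, 0) → W = 11
  (419/188, 185/94) → W = 3069/94

The optimum lies where y = 0 and -12x + 8y = -11.
Solving simultaneously gives x = 11/12, y = 0.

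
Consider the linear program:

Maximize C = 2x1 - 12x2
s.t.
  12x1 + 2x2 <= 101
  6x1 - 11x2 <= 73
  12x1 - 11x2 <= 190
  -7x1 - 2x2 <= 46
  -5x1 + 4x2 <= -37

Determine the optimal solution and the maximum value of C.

x1 = 115/31, x2 = -143/31, maximum C = 1946/31

At the optimal vertex, 6x1 - 11x2 = 73 and -5x1 + 4x2 = -37.
Solving simultaneously gives x1 = 115/31, x2 = -143/31.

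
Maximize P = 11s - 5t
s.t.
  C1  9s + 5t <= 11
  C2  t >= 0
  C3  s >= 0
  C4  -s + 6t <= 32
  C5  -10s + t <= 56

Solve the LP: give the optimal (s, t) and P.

Feasible corners and P = 11s - 5t:
  (11/9, 0) → P = 121/9
  (0, 11/5) → P = -11
  (0, 0) → P = 0

s = 11/9, t = 0, maximum P = 121/9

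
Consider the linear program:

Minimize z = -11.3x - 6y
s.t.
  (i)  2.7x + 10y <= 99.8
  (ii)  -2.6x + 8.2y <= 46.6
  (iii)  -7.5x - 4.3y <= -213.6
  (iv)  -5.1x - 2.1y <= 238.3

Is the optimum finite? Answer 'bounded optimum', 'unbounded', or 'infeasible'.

From the feasible point (170686/6339, 5726/2113), moving in the direction (4.3, -7.5) keeps every constraint satisfied while z decreases without bound.

unbounded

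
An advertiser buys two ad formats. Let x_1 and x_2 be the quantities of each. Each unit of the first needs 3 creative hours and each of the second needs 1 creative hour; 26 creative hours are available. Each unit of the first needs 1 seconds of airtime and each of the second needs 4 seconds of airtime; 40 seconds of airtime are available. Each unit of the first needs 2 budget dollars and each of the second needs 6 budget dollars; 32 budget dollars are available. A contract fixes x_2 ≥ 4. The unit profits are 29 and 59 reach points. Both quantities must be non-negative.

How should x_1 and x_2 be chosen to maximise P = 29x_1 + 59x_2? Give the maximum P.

Feasible corners and P = 29x_1 + 59x_2:
  (0, 16/3) → P = 944/3
  (0, 4) → P = 236
  (4, 4) → P = 352

The binding constraints are 2x_1 + 6x_2 = 32 and x_2 = 4.
Solving simultaneously gives x_1 = 4, x_2 = 4.

x_1 = 4, x_2 = 4, maximum P = 352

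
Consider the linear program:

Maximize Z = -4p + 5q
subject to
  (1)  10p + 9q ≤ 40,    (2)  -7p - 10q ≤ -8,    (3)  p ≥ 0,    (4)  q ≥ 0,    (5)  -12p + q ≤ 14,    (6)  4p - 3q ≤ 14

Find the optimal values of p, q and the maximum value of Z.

The optimum lies where 10p + 9q = 40 and p = 0.
Solving simultaneously gives p = 0, q = 40/9.

p = 0, q = 40/9, maximum Z = 200/9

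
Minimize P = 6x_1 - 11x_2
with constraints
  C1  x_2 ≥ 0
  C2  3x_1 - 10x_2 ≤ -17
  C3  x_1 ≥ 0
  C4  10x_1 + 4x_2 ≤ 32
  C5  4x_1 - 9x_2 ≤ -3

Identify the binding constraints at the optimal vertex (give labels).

C3 and C4

Corner points and P = 6x_1 - 11x_2:
  (0, 17/10) → P = -187/10
  (9/4, 19/8) → P = -101/8
  (0, 8) → P = -88

The minimum is at (0, 8). Substituting into each constraint, equality holds for C3 and C4; the remaining constraints have slack.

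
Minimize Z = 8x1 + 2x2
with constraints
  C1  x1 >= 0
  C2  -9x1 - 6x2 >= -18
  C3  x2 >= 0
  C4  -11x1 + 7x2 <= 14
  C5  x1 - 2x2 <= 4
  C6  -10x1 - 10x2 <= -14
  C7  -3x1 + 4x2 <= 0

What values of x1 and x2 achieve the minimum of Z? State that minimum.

x1 = 4/5, x2 = 3/5, minimum Z = 38/5

Extreme points and Z = 8x1 + 2x2:
  (2, 0) → Z = 16
  (4/3, 1) → Z = 38/3
  (7/5, 0) → Z = 56/5
  (4/5, 3/5) → Z = 38/5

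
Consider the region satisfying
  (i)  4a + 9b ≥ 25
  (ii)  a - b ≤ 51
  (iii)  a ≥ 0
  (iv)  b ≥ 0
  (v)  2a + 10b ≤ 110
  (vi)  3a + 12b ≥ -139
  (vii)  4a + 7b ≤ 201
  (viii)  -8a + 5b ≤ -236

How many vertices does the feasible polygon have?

4

Of the 28 pairwise boundary intersections, those satisfying every inequality are:
  (201/4, 0)
  (59/2, 0)
  (620/13, 19/13)
  (97/3, 68/15)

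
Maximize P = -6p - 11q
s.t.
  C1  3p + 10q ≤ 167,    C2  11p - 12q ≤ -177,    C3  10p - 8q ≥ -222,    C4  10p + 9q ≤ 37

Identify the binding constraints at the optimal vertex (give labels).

Extreme points and P = -6p - 11q:
  (-39, -21) → P = 465
  (-383/73, 2177/219) → P = -17053/219
  (-851/85, 259/17) → P = -9139/85

The maximum is at (-39, -21). Substituting into each constraint, equality holds for C2 and C3; the remaining constraints have slack.

C2 and C3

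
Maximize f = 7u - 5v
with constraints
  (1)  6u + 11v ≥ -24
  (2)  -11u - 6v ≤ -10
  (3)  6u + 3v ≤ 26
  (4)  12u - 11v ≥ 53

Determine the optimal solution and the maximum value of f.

Vertices and f = 7u - 5v:
  (254/85, -324/85) → f = 3398/85
  (179/24, -25/4) → f = 2003/24
  (428/193, -463/193) → f = 5311/193
  (445/102, -1/17) → f = 185/6

u = 179/24, v = -25/4, maximum f = 2003/24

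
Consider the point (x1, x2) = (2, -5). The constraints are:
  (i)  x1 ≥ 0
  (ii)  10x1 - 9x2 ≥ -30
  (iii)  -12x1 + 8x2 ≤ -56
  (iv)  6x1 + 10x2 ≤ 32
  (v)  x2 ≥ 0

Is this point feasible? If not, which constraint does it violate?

not feasible — violates (v)

Constraint (v): x2 = -5, which is not ≥ 0. All other constraints are satisfied.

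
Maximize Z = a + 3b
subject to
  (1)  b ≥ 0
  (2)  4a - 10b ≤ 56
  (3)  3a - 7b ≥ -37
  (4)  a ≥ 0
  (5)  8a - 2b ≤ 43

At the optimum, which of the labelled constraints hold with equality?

Extreme points and Z = a + 3b:
  (0, 0) → Z = 0
  (43/8, 0) → Z = 43/8
  (0, 37/7) → Z = 111/7
  (15/2, 17/2) → Z = 33

The maximum is at (15/2, 17/2). Substituting into each constraint, equality holds for (3) and (5); the remaining constraints have slack.

(3) and (5)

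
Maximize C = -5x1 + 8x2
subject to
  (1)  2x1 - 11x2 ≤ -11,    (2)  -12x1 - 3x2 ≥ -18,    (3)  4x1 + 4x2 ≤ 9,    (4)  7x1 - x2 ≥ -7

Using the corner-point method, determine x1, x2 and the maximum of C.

x1 = -19/32, x2 = 91/32, maximum C = 823/32

Feasible corners and C = -5x1 + 8x2:
  (55/52, 31/26) → C = 17/4
  (-22/25, 21/25) → C = 278/25
  (-19/32, 91/32) → C = 823/32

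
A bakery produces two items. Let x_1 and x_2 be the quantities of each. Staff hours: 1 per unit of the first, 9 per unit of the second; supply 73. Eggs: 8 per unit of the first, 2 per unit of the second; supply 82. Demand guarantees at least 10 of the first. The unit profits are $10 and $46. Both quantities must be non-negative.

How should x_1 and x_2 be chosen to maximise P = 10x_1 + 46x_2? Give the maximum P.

x_1 = 10, x_2 = 1, maximum P = 146

Feasible corners and P = 10x_1 + 46x_2:
  (41/4, 0) → P = 205/2
  (10, 0) → P = 100
  (10, 1) → P = 146

The binding constraints are 8x_1 + 2x_2 = 82 and x_1 = 10.
Solving simultaneously gives x_1 = 10, x_2 = 1.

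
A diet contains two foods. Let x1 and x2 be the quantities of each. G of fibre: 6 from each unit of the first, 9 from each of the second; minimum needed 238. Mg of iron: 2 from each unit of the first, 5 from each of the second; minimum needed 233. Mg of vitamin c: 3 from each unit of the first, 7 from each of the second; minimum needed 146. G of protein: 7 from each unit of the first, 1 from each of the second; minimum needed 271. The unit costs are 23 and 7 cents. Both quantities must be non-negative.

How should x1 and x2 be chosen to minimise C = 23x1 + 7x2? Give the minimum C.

Corner points and C = 23x1 + 7x2:
  (0, 271) → C = 1897
  (233/2, 0) → C = 5359/2
  (34, 33) → C = 1013
The feasible region is unbounded (it extends along (0, 1), (1, 0)), but C strictly increases along every unbounded feasible direction, so there is no improving ray and the minimum is attained at a vertex.

At the optimal vertex, 2x1 + 5x2 = 233 and 7x1 + x2 = 271.
Solving simultaneously gives x1 = 34, x2 = 33.

x1 = 34, x2 = 33, minimum C = 1013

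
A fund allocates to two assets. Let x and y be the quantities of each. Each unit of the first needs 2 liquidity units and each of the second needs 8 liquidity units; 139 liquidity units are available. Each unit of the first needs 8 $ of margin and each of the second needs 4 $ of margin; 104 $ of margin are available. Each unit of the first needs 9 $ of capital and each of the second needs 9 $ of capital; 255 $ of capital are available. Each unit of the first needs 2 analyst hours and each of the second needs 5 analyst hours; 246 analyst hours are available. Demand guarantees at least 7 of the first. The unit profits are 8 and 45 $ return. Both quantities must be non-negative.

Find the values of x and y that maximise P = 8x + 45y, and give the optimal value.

x = 7, y = 12, maximum P = 596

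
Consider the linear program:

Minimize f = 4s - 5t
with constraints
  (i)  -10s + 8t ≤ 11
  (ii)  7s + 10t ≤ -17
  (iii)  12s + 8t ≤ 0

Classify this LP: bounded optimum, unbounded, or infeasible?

bounded optimum

Vertices and f = 4s - 5t:
  (-41/26, -31/52) → f = -173/52
  (17/8, -51/16) → f = 391/16
The feasible region has finitely many vertices and no improving ray; the minimum is -173/52 at (-41/26, -31/52).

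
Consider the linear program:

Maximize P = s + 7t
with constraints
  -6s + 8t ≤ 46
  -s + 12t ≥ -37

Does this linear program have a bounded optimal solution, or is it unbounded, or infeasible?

unbounded

From the feasible point (-53/4, -67/16), moving in the direction (12, 1) keeps every constraint satisfied while P increases without bound.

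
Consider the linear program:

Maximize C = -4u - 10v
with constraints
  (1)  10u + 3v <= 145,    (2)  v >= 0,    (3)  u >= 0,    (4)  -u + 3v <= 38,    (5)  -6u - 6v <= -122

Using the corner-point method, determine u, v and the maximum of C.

u = 12, v = 25/3, maximum C = -394/3

Extreme points and C = -4u - 10v:
  (107/11, 175/11) → C = -198
  (12, 25/3) → C = -394/3
  (23/4, 175/12) → C = -1013/6

At the optimal vertex, 10u + 3v = 145 and -6u - 6v = -122.
Solving simultaneously gives u = 12, v = 25/3.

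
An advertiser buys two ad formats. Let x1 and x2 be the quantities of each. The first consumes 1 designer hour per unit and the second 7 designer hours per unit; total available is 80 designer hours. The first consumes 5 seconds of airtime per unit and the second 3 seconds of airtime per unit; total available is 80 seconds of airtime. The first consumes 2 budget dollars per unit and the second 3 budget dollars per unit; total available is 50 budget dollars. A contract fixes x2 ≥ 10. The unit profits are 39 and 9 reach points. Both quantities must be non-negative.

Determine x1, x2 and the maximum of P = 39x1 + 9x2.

Vertices and P = 39x1 + 9x2:
  (0, 80/7) → P = 720/7
  (0, 10) → P = 90
  (10, 10) → P = 480

At the optimal vertex, x1 + 7x2 = 80 and 5x1 + 3x2 = 80.
Solving simultaneously gives x1 = 10, x2 = 10.

x1 = 10, x2 = 10, maximum P = 480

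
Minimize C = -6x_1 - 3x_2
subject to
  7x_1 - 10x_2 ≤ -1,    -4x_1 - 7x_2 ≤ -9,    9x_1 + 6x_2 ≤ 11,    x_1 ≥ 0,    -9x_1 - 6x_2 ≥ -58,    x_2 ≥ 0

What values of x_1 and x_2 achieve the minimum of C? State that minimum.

x_1 = 23/39, x_2 = 37/39, minimum C = -83/13

Feasible corners and C = -6x_1 - 3x_2:
  (23/39, 37/39) → C = -83/13
  (0, 9/7) → C = -27/7
  (0, 11/6) → C = -11/2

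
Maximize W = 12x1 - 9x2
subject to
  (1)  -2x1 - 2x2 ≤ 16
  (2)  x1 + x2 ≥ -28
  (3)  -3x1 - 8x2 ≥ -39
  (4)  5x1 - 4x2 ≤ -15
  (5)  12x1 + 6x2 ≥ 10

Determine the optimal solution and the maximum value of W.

Extreme points and W = 12x1 - 9x2:
  (9/13, 60/13) → W = -432/13
  (-77/39, 73/13) → W = -965/13
  (-25/39, 115/39) → W = -445/13

x1 = 9/13, x2 = 60/13, maximum W = -432/13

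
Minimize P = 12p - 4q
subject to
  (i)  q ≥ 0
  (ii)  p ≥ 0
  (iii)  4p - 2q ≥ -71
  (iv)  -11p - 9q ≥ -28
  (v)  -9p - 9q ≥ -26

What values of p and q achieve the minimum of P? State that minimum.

p = 0, q = 26/9, minimum P = -104/9

Vertices and P = 12p - 4q:
  (0, 0) → P = 0
  (28/11, 0) → P = 336/11
  (0, 26/9) → P = -104/9
  (1, 17/9) → P = 40/9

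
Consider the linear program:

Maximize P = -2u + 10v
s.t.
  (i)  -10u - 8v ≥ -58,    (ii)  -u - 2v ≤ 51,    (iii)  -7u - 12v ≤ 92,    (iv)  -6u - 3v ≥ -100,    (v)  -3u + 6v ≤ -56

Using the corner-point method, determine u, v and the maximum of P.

Vertices and P = -2u + 10v:
  (179/8, -663/32) → P = -4031/16
  (199/21, -193/42) → P = -1363/21
  (20/13, -334/39) → P = -3460/39

u = 199/21, v = -193/42, maximum P = -1363/21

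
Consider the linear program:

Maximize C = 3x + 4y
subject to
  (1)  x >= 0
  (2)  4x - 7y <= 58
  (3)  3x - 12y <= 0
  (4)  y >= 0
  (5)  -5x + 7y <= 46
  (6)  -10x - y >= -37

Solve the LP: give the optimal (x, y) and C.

Vertices and C = 3x + 4y:
  (0, 0) → C = 0
  (0, 46/7) → C = 184/7
  (148/41, 37/41) → C = 592/41
  (71/25, 43/5) → C = 1073/25

x = 71/25, y = 43/5, maximum C = 1073/25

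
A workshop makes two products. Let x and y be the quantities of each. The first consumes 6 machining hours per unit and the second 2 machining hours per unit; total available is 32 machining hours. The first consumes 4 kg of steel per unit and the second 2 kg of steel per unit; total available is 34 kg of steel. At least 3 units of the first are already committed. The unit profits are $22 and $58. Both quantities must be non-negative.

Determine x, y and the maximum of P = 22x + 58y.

x = 3, y = 7, maximum P = 472

At the optimal vertex, 6x + 2y = 32 and x = 3.
Solving simultaneously gives x = 3, y = 7.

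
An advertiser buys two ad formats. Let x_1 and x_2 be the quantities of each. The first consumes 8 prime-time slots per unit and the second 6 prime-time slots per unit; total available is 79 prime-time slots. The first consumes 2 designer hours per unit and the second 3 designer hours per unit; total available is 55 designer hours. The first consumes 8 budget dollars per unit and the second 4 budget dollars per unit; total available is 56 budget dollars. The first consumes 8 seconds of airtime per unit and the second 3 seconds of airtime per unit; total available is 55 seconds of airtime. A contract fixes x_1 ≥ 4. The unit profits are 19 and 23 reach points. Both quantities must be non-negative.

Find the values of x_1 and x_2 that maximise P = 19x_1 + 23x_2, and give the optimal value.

Extreme points and P = 19x_1 + 23x_2:
  (55/8, 0) → P = 1045/8
  (4, 0) → P = 76
  (13/2, 1) → P = 293/2
  (4, 6) → P = 214

x_1 = 4, x_2 = 6, maximum P = 214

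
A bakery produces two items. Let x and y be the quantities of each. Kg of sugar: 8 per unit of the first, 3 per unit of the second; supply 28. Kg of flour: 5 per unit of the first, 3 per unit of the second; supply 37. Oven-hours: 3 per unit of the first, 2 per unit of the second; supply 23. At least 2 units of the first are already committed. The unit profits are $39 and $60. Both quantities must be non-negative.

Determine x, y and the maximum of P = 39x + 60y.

Vertices and P = 39x + 60y:
  (7/2, 0) → P = 273/2
  (2, 0) → P = 78
  (2, 4) → P = 318

x = 2, y = 4, maximum P = 318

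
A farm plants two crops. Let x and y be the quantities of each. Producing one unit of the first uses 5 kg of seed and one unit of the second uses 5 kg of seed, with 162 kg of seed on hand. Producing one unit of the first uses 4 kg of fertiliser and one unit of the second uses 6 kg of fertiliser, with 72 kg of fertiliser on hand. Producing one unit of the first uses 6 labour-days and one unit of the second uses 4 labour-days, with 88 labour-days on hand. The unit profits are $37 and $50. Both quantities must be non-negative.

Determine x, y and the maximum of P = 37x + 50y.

Corner points and P = 37x + 50y:
  (0, 0) → P = 0
  (0, 12) → P = 600
  (44/3, 0) → P = 1628/3
  (12, 4) → P = 644

At the optimal vertex, 4x + 6y = 72 and 6x + 4y = 88.
Solving simultaneously gives x = 12, y = 4.

x = 12, y = 4, maximum P = 644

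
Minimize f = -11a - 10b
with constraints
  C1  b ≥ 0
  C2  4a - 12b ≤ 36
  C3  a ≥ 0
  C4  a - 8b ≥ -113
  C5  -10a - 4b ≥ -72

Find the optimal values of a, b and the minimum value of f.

Corner points and f = -11a - 10b:
  (0, 0) → f = 0
  (36/5, 0) → f = -396/5
  (0, 113/8) → f = -565/4
  (31/21, 601/42) → f = -478/3

a = 31/21, b = 601/42, minimum f = -478/3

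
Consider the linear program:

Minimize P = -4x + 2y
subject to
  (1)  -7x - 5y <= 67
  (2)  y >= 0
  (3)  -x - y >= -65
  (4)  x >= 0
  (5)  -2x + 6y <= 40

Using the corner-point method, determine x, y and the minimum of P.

x = 65, y = 0, minimum P = -260

Vertices and P = -4x + 2y:
  (65, 0) → P = -260
  (0, 0) → P = 0
  (175/4, 85/4) → P = -265/2
  (0, 20/3) → P = 40/3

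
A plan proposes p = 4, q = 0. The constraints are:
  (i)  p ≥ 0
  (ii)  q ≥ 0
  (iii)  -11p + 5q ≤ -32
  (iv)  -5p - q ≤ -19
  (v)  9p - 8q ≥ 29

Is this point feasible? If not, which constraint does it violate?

(i): 4 ≥ 0 ✓
(ii): 0 ≥ 0 ✓
(iii): -44 ≤ -32 ✓
(iv): -20 ≤ -19 ✓
(v): 36 ≥ 29 ✓

feasible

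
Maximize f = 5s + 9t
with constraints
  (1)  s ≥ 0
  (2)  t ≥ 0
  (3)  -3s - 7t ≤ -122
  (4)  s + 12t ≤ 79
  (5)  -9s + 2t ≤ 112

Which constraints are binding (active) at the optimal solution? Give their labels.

(2) and (4)

Extreme points and f = 5s + 9t:
  (122/3, 0) → f = 610/3
  (79, 0) → f = 395
  (911/29, 115/29) → f = 5590/29

The maximum is at (79, 0). Substituting into each constraint, equality holds for (2) and (4); the remaining constraints have slack.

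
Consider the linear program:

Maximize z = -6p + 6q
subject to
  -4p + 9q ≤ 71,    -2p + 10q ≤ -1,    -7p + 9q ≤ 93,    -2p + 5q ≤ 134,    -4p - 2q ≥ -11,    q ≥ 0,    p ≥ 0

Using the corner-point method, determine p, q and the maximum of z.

Extreme points and z = -6p + 6q:
  (28/11, 9/22) → z = -141/11
  (1/2, 0) → z = -3
  (11/4, 0) → z = -33/2

At the optimal vertex, -2p + 10q = -1 and q = 0.
Solving simultaneously gives p = 1/2, q = 0.

p = 1/2, q = 0, maximum z = -3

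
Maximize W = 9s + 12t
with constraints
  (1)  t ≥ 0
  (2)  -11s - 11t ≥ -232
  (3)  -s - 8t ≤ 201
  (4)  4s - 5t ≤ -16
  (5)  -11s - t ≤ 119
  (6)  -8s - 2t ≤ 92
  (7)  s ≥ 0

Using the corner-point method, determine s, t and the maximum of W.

Extreme points and W = 9s + 12t:
  (328/33, 368/33) → W = 2456/11
  (0, 232/11) → W = 2784/11
  (0, 16/5) → W = 192/5

The optimum lies where -11s - 11t = -232 and s = 0.
Solving simultaneously gives s = 0, t = 232/11.

s = 0, t = 232/11, maximum W = 2784/11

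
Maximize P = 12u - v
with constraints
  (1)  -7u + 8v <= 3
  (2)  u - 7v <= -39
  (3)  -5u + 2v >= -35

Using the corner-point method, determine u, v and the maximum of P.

Vertices and P = 12u - v:
  (291/41, 270/41) → P = 3222/41
  (11, 10) → P = 122
  (323/33, 230/33) → P = 3646/33

The binding constraints are -7u + 8v = 3 and -5u + 2v = -35.
Solving simultaneously gives u = 11, v = 10.

u = 11, v = 10, maximum P = 122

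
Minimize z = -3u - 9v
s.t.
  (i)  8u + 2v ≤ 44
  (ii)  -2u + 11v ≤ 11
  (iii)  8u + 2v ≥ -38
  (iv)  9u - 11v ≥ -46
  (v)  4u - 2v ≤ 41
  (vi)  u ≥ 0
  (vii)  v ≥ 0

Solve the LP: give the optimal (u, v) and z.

u = 231/46, v = 44/23, minimum z = -1485/46

Vertices and z = -3u - 9v:
  (231/46, 44/23) → z = -1485/46
  (11/2, 0) → z = -33/2
  (0, 1) → z = -9
  (0, 0) → z = 0

The optimum lies where 8u + 2v = 44 and -2u + 11v = 11.
Solving simultaneously gives u = 231/46, v = 44/23.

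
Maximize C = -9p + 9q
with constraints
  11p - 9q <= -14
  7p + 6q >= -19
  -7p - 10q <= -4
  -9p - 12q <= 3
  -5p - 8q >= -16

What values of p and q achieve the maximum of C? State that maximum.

p = -124/13, q = 207/26, maximum C = 315/2

Extreme points and C = -9p + 9q:
  (-104/173, 142/173) → C = 2214/173
  (32/133, 246/133) → C = 1926/133
  (-107/14, 23/4) → C = 3375/28
  (-124/13, 207/26) → C = 315/2

At the optimal vertex, 7p + 6q = -19 and -5p - 8q = -16.
Solving simultaneously gives p = -124/13, q = 207/26.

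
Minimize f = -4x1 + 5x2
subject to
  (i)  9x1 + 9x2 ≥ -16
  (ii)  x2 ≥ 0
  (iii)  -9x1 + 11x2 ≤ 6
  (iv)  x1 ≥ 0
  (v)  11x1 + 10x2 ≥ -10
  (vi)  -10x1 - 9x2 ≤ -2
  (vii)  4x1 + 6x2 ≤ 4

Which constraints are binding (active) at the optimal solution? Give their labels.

(ii) and (vii)

Corner points and f = -4x1 + 5x2:
  (1/5, 0) → f = -4/5
  (1, 0) → f = -4
  (0, 6/11) → f = 30/11
  (4/49, 30/49) → f = 134/49
  (0, 2/9) → f = 10/9

The minimum is at (1, 0). Substituting into each constraint, equality holds for (ii) and (vii); the remaining constraints have slack.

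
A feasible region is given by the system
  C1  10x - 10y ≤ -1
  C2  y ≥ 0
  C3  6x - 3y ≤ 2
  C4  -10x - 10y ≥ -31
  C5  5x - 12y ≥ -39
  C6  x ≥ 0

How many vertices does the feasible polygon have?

Of the 15 pairwise boundary intersections, those satisfying every inequality are:
  (23/30, 13/15)
  (0, 1/10)
  (113/90, 83/45)
  (0, 31/10)

4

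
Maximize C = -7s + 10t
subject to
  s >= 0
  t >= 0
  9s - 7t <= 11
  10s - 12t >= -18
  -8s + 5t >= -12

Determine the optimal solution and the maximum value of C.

s = 117/23, t = 132/23, maximum C = 501/23

The optimum lies where 10s - 12t = -18 and -8s + 5t = -12.
Solving simultaneously gives s = 117/23, t = 132/23.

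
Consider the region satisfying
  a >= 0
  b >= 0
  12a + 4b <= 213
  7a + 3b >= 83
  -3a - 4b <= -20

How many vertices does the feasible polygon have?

4

Of the 10 pairwise boundary intersections, those satisfying every inequality are:
  (0, 213/4)
  (0, 83/3)
  (71/4, 0)
  (83/7, 0)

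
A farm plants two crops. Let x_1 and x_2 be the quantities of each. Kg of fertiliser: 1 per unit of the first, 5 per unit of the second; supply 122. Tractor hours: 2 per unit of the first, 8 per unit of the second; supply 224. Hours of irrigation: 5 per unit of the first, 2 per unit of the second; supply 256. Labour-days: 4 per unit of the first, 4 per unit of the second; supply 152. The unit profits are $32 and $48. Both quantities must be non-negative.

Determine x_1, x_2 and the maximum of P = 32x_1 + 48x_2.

x_1 = 17, x_2 = 21, maximum P = 1552

Extreme points and P = 32x_1 + 48x_2:
  (0, 0) → P = 0
  (0, 122/5) → P = 5856/5
  (38, 0) → P = 1216
  (17, 21) → P = 1552

At the optimal vertex, x_1 + 5x_2 = 122 and 4x_1 + 4x_2 = 152.
Solving simultaneously gives x_1 = 17, x_2 = 21.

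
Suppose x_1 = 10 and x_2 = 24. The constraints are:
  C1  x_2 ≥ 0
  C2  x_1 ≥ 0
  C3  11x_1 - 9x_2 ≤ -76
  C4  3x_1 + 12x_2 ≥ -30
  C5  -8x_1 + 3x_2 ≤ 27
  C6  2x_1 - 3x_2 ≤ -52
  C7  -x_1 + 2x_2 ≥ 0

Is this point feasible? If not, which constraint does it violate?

C1: 24 ≥ 0 ✓
C2: 10 ≥ 0 ✓
C3: -106 ≤ -76 ✓
C4: 318 ≥ -30 ✓
C5: -8 ≤ 27 ✓
C6: -52 ≤ -52 ✓
C7: 38 ≥ 0 ✓

feasible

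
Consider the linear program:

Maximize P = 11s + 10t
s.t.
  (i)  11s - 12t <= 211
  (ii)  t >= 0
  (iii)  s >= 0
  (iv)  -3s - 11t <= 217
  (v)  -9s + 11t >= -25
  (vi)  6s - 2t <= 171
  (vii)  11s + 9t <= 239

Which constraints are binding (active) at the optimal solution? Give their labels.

Feasible corners and P = 11s + 10t:
  (0, 0) → P = 0
  (25/9, 0) → P = 275/9
  (0, 239/9) → P = 2390/9
  (1427/101, 938/101) → P = 25077/101

The maximum is at (0, 239/9). Substituting into each constraint, equality holds for (iii) and (vii); the remaining constraints have slack.

(iii) and (vii)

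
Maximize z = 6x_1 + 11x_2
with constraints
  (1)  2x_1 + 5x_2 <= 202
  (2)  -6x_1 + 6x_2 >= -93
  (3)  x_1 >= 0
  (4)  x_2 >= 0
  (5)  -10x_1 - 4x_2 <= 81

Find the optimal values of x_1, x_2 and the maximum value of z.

Vertices and z = 6x_1 + 11x_2:
  (559/14, 171/7) → z = 3558/7
  (0, 202/5) → z = 2222/5
  (31/2, 0) → z = 93
  (0, 0) → z = 0

x_1 = 559/14, x_2 = 171/7, maximum z = 3558/7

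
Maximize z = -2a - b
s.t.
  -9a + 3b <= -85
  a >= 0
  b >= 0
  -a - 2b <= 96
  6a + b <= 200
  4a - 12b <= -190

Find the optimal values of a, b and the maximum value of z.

a = 265/16, b = 1025/48, maximum z = -2615/48

Extreme points and z = -2a - b:
  (685/27, 430/9) → z = -2660/27
  (265/16, 1025/48) → z = -2615/48
  (1105/38, 485/19) → z = -1590/19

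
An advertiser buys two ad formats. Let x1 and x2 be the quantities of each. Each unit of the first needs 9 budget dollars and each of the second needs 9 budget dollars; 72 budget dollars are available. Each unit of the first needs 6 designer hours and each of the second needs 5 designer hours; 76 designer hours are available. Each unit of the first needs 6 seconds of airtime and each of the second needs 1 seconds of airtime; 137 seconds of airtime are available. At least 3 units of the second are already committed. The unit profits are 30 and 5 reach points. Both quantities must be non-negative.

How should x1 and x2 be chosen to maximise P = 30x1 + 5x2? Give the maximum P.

x1 = 5, x2 = 3, maximum P = 165

Extreme points and P = 30x1 + 5x2:
  (0, 8) → P = 40
  (0, 3) → P = 15
  (5, 3) → P = 165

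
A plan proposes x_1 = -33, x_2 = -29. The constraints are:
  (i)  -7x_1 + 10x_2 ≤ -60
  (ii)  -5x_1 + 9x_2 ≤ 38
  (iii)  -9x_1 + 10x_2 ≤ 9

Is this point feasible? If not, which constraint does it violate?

Constraint (i): -7x_1 + 10x_2 = -59, which is not ≤ -60. All other constraints are satisfied.

not feasible — violates (i)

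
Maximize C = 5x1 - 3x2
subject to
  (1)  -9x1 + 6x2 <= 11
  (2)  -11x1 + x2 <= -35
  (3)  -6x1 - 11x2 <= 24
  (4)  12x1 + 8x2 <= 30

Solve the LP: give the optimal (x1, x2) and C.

x1 = 87/14, x2 = -39/7, maximum C = 669/14

Vertices and C = 5x1 - 3x2:
  (361/127, -474/127) → C = 3227/127
  (31/10, -9/10) → C = 91/5
  (87/14, -39/7) → C = 669/14

The binding constraints are -6x1 - 11x2 = 24 and 12x1 + 8x2 = 30.
Solving simultaneously gives x1 = 87/14, x2 = -39/7.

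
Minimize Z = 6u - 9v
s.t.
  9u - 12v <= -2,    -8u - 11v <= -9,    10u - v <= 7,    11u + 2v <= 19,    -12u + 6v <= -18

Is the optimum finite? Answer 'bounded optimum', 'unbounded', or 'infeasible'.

The boundaries 9u - 12v = -2 and -8u - 11v = -9 meet at (86/195, 97/195), but that point violates -12u + 6v ≤ -18. Every candidate vertex is excluded by some other constraint, so the feasible region is empty.

infeasible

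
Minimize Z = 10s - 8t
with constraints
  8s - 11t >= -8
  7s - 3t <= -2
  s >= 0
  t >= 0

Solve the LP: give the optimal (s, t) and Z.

At the optimal vertex, 8s - 11t = -8 and s = 0.
Solving simultaneously gives s = 0, t = 8/11.

s = 0, t = 8/11, minimum Z = -64/11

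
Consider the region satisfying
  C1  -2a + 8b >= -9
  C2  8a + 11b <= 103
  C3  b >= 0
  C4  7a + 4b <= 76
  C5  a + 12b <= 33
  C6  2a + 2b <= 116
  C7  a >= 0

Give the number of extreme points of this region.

Of the 21 pairwise boundary intersections, those satisfying every inequality are:
  (9/2, 0)
  (161/16, 89/64)
  (0, 0)
  (39/4, 31/16)
  (0, 11/4)

5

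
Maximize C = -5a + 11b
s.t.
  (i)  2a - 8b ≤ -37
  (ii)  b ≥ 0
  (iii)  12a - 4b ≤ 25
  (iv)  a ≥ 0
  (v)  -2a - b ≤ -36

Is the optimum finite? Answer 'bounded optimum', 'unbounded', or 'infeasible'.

unbounded

From the feasible point (169/20, 191/10), moving in the direction (0, 1) keeps every constraint satisfied while C increases without bound.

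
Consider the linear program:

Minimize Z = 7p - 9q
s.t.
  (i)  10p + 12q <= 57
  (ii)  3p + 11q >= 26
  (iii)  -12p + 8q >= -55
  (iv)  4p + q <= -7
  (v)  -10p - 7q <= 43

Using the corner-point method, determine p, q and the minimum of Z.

Feasible corners and Z = 7p - 9q:
  (-141/38, 149/19) → Z = -3669/38
  (-183/10, 20) → Z = -3081/10
  (-103/41, 125/41) → Z = -1846/41
  (-655/89, 389/89) → Z = -8086/89

p = -183/10, q = 20, minimum Z = -3081/10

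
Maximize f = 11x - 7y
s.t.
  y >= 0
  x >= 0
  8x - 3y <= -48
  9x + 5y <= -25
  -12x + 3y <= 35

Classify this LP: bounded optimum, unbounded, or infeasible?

infeasible

The boundaries 8x - 3y = -48 and -12x + 3y = 35 meet at (13/4, 74/3), but that point violates 9x + 5y ≤ -25. Every candidate vertex is excluded by some other constraint, so the feasible region is empty.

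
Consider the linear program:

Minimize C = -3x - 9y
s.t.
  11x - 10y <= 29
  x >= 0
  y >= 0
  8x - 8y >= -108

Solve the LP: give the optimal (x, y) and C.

Feasible corners and C = -3x - 9y:
  (29/11, 0) → C = -87/11
  (164, 355/2) → C = -4179/2
  (0, 0) → C = 0
  (0, 27/2) → C = -243/2

At the optimal vertex, 11x - 10y = 29 and 8x - 8y = -108.
Solving simultaneously gives x = 164, y = 355/2.

x = 164, y = 355/2, minimum C = -4179/2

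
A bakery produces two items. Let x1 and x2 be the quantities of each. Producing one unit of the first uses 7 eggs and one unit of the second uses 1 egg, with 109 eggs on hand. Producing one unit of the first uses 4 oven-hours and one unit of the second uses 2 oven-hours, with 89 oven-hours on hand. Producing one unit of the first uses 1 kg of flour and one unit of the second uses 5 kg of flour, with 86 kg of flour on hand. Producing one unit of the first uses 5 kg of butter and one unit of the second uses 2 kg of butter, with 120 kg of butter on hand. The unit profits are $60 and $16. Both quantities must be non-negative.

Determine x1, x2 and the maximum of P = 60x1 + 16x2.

Vertices and P = 60x1 + 16x2:
  (0, 0) → P = 0
  (0, 86/5) → P = 1376/5
  (109/7, 0) → P = 6540/7
  (27/2, 29/2) → P = 1042

At the optimal vertex, 7x1 + x2 = 109 and x1 + 5x2 = 86.
Solving simultaneously gives x1 = 27/2, x2 = 29/2.

x1 = 27/2, x2 = 29/2, maximum P = 1042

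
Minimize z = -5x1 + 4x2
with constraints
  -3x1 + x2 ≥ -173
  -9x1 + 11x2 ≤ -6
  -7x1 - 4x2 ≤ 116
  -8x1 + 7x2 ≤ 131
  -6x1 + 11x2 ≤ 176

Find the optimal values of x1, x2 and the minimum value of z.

Extreme points and z = -5x1 + 4x2:
  (576/19, -1559/19) → z = -9116/19
  (77, 58) → z = -153
  (-1252/113, -1086/113) → z = 1916/113
  (182/3, 540/11) → z = -3530/33

The binding constraints are -3x1 + x2 = -173 and -7x1 - 4x2 = 116.
Solving simultaneously gives x1 = 576/19, x2 = -1559/19.

x1 = 576/19, x2 = -1559/19, minimum z = -9116/19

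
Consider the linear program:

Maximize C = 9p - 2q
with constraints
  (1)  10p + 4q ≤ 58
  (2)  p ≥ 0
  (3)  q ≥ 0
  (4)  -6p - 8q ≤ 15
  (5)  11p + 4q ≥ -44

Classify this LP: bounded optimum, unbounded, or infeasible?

bounded optimum

Corner points and C = 9p - 2q:
  (0, 29/2) → C = -29
  (29/5, 0) → C = 261/5
  (0, 0) → C = 0
The feasible region has finitely many vertices and no improving ray; the maximum is 261/5 at (29/5, 0).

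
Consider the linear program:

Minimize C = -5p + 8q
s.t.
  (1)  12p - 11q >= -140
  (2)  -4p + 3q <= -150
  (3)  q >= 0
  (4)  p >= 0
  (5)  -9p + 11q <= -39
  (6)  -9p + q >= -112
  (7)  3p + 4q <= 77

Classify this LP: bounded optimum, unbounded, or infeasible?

infeasible

The boundaries -4p + 3q = -150 and p = 0 meet at (0, -50), but that point violates q ≥ 0. Every candidate vertex is excluded by some other constraint, so the feasible region is empty.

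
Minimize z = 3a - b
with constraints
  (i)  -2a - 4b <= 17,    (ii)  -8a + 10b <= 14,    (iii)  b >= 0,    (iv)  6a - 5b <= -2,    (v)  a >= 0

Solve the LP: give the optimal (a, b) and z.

a = 0, b = 7/5, minimum z = -7/5

Extreme points and z = 3a - b:
  (5/2, 17/5) → z = 41/10
  (0, 7/5) → z = -7/5
  (0, 2/5) → z = -2/5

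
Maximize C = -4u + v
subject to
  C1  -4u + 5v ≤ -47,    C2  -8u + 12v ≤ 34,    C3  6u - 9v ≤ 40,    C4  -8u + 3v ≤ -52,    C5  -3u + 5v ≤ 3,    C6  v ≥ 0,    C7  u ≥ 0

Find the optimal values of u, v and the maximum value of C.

u = 223/6, v = 61/3, maximum C = -385/3

Feasible corners and C = -4u + v:
  (223/6, 61/3) → C = -385/3
  (50, 153/5) → C = -847/5
  (227/3, 46) → C = -770/3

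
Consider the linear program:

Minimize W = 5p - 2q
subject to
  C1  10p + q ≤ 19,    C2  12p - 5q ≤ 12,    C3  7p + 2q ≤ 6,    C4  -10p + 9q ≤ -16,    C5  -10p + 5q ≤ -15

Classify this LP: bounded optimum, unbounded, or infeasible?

unbounded

From the feasible point (-3/2, -6), moving in the direction (-5, -10) keeps every constraint satisfied while W decreases without bound.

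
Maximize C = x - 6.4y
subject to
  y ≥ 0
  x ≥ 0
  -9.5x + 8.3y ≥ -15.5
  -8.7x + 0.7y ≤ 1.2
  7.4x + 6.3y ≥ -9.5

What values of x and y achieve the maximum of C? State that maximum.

Vertices and C = x - 6.4y:
  (0, 0) → C = 0
  (31/19, 0) → C = 31/19
  (0, 12/7) → C = -384/35
The feasible region is unbounded (it extends along (7, 87), (83, 95)), but C strictly decreases along every unbounded feasible direction, so there is no improving ray and the maximum is attained at a vertex.

x = 31/19, y = 0, maximum C = 31/19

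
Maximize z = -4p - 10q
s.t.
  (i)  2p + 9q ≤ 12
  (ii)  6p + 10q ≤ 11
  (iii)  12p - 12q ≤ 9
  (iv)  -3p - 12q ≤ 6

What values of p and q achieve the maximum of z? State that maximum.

Corner points and z = -4p - 10q:
  (-21/34, 25/17) → z = -208/17
  (-66, 16) → z = 104
  (37/32, 13/32) → z = -139/16
  (1/5, -11/20) → z = 47/10

p = -66, q = 16, maximum z = 104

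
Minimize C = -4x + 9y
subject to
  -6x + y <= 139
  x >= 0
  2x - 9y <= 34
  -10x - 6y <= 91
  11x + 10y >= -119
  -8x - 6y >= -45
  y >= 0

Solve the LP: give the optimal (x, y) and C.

Corner points and C = -4x + 9y:
  (0, 15/2) → C = 135/2
  (0, 0) → C = 0
  (45/8, 0) → C = -45/2

x = 45/8, y = 0, minimum C = -45/2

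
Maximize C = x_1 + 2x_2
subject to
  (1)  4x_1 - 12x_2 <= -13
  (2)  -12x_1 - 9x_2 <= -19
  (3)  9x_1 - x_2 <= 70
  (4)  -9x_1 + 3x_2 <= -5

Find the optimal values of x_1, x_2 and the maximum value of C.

x_1 = 205/18, x_2 = 65/2, maximum C = 1375/18

Extreme points and C = x_1 + 2x_2:
  (853/104, 397/104) → C = 1647/104
  (33/32, 137/96) → C = 373/96
  (205/18, 65/2) → C = 1375/18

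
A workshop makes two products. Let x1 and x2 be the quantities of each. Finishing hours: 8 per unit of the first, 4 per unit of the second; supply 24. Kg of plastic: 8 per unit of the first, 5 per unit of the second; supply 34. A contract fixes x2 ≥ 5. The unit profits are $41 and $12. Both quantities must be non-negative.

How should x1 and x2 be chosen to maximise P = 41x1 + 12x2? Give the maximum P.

x1 = 1/2, x2 = 5, maximum P = 161/2

Corner points and P = 41x1 + 12x2:
  (0, 6) → P = 72
  (0, 5) → P = 60
  (1/2, 5) → P = 161/2

The binding constraints are 8x1 + 4x2 = 24 and x2 = 5.
Solving simultaneously gives x1 = 1/2, x2 = 5.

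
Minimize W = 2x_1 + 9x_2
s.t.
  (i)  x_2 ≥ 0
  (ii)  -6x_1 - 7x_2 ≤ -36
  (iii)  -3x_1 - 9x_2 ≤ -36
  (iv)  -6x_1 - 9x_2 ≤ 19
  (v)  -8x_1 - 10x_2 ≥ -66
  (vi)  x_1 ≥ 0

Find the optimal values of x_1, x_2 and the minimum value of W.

The binding constraints are -3x_1 - 9x_2 = -36 and -8x_1 - 10x_2 = -66.
Solving simultaneously gives x_1 = 39/7, x_2 = 15/7.

x_1 = 39/7, x_2 = 15/7, minimum W = 213/7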